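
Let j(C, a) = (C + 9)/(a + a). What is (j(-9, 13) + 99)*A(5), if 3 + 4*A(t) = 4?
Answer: 99/4 ≈ 24.750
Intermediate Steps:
A(t) = 1/4 (A(t) = -3/4 + (1/4)*4 = -3/4 + 1 = 1/4)
j(C, a) = (9 + C)/(2*a) (j(C, a) = (9 + C)/((2*a)) = (9 + C)*(1/(2*a)) = (9 + C)/(2*a))
(j(-9, 13) + 99)*A(5) = ((1/2)*(9 - 9)/13 + 99)*(1/4) = ((1/2)*(1/13)*0 + 99)*(1/4) = (0 + 99)*(1/4) = 99*(1/4) = 99/4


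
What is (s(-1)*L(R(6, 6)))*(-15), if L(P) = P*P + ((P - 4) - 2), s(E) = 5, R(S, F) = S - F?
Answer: 450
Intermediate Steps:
L(P) = -6 + P + P² (L(P) = P² + ((-4 + P) - 2) = P² + (-6 + P) = -6 + P + P²)
(s(-1)*L(R(6, 6)))*(-15) = (5*(-6 + (6 - 1*6) + (6 - 1*6)²))*(-15) = (5*(-6 + (6 - 6) + (6 - 6)²))*(-15) = (5*(-6 + 0 + 0²))*(-15) = (5*(-6 + 0 + 0))*(-15) = (5*(-6))*(-15) = -30*(-15) = 450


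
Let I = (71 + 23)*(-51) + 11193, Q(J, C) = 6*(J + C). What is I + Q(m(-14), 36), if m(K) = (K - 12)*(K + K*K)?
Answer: -21777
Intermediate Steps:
m(K) = (-12 + K)*(K + K²)
Q(J, C) = 6*C + 6*J (Q(J, C) = 6*(C + J) = 6*C + 6*J)
I = 6399 (I = 94*(-51) + 11193 = -4794 + 11193 = 6399)
I + Q(m(-14), 36) = 6399 + (6*36 + 6*(-14*(-12 + (-14)² - 11*(-14)))) = 6399 + (216 + 6*(-14*(-12 + 196 + 154))) = 6399 + (216 + 6*(-14*338)) = 6399 + (216 + 6*(-4732)) = 6399 + (216 - 28392) = 6399 - 28176 = -21777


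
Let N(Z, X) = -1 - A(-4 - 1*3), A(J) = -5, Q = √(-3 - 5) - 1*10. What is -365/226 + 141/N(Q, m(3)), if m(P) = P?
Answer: 15203/452 ≈ 33.635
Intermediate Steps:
Q = -10 + 2*I*√2 (Q = √(-8) - 10 = 2*I*√2 - 10 = -10 + 2*I*√2 ≈ -10.0 + 2.8284*I)
N(Z, X) = 4 (N(Z, X) = -1 - 1*(-5) = -1 + 5 = 4)
-365/226 + 141/N(Q, m(3)) = -365/226 + 141/4 = 15203/452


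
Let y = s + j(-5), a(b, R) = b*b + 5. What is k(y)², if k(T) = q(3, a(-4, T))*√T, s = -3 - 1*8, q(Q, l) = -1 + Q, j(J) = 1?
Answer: -40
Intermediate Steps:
a(b, R) = 5 + b² (a(b, R) = b² + 5 = 5 + b²)
s = -11 (s = -3 - 8 = -11)
y = -10 (y = -11 + 1 = -10)
k(T) = 2*√T (k(T) = (-1 + 3)*√T = 2*√T)
k(y)² = (2*√(-10))² = (2*(I*√10))² = (2*I*√10)² = -40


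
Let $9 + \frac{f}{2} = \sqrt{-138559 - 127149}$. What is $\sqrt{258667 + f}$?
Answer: $\sqrt{258649 + 4 i \sqrt{66427}} \approx 508.58 + 1.014 i$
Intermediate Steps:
$f = -18 + 4 i \sqrt{66427}$ ($f = -18 + 2 \sqrt{-138559 - 127149} = -18 + 2 \sqrt{-265708} = -18 + 2 \cdot 2 i \sqrt{66427} = -18 + 4 i \sqrt{66427} \approx -18.0 + 1030.9 i$)
$\sqrt{258667 + f} = \sqrt{258667 - \left(18 - 4 i \sqrt{66427}\right)} = \sqrt{258649 + 4 i \sqrt{66427}}$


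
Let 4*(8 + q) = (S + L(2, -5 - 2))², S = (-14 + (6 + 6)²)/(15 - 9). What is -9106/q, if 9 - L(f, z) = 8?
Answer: -40977/542 ≈ -75.603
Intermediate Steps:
L(f, z) = 1 (L(f, z) = 9 - 1*8 = 9 - 8 = 1)
S = 65/3 (S = (-14 + 12²)/6 = (-14 + 144)*(⅙) = 130*(⅙) = 65/3 ≈ 21.667)
q = 1084/9 (q = -8 + (65/3 + 1)²/4 = -8 + (68/3)²/4 = -8 + (¼)*(4624/9) = -8 + 1156/9 = 1084/9 ≈ 120.44)
-9106/q = -9106/1084/9 = -9106*9/1084 = -40977/542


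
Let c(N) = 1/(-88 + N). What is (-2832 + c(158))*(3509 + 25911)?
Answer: -583219138/7 ≈ -8.3317e+7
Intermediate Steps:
(-2832 + c(158))*(3509 + 25911) = (-2832 + 1/(-88 + 158))*(3509 + 25911) = (-2832 + 1/70)*29420 = -198239/70*29420 = -583219138/7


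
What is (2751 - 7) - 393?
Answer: 2351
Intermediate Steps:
(2751 - 7) - 393 = 2744 - 393 = 2351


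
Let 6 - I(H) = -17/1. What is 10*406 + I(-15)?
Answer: 4083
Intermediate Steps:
I(H) = 23 (I(H) = 6 - (-17)/1 = 6 - (-17) = 6 - 1*(-17) = 6 + 17 = 23)
10*406 + I(-15) = 10*406 + 23 = 4060 + 23 = 4083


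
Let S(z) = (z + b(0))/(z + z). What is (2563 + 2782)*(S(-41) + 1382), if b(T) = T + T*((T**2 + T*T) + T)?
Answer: 14778925/2 ≈ 7.3895e+6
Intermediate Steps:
b(T) = T + T*(T + 2*T**2) (b(T) = T + T*((T**2 + T**2) + T) = T + T*(2*T**2 + T) = T + T*(T + 2*T**2))
S(z) = 1/2 (S(z) = (z + 0*(1 + 0 + 2*0**2))/(z + z) = (z + 0*(1 + 0 + 2*0))/((2*z)) = (z + 0*(1 + 0 + 0))*(1/(2*z)) = (z + 0*1)*(1/(2*z)) = (z + 0)*(1/(2*z)) = z*(1/(2*z)) = 1/2)
(2563 + 2782)*(S(-41) + 1382) = (2563 + 2782)*(1/2 + 1382) = 5345*(2765/2) = 14778925/2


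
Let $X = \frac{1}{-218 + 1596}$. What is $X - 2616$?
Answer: $- \frac{3604847}{1378} \approx -2616.0$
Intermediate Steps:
$X = \frac{1}{1378} \approx 0.00072569$
$X - 2616 = \frac{1}{1378} - 2616 = - \frac{3604847}{1378}$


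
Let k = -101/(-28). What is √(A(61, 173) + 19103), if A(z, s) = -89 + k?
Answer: √3727451/14 ≈ 137.90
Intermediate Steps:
k = 101/28 (k = -101*(-1/28) = 101/28 ≈ 3.6071)
A(z, s) = -2391/28 (A(z, s) = -89 + 101/28 = -2391/28)
√(A(61, 173) + 19103) = √(-2391/28 + 19103) = √(532493/28) = √3727451/14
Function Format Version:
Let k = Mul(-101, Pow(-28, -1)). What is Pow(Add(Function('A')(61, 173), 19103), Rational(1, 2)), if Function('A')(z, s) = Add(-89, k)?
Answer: Mul(Rational(1, 14), Pow(3727451, Rational(1, 2))) ≈ 137.90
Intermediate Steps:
k = Rational(101, 28) (k = Mul(-101, Rational(-1, 28)) = Rational(101, 28) ≈ 3.6071)
Function('A')(z, s) = Rational(-2391, 28) (Function('A')(z, s) = Add(-89, Rational(101, 28)) = Rational(-2391, 28))
Pow(Add(Function('A')(61, 173), 19103), Rational(1, 2)) = Pow(Add(Rational(-2391, 28), 19103), Rational(1, 2)) = Pow(Rational(532493, 28), Rational(1, 2)) = Mul(Rational(1, 14), Pow(3727451, Rational(1, 2)))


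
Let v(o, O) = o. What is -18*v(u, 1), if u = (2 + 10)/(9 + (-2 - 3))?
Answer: -54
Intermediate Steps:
u = 3 (u = 12/(9 - 5) = 12/4 = 12*(¼) = 3)
-18*v(u, 1) = -18*3 = -54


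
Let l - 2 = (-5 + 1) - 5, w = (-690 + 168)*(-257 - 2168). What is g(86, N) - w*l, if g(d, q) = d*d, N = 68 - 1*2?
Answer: 8868346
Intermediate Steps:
N = 66 (N = 68 - 2 = 66)
g(d, q) = d**2
w = 1265850 (w = -522*(-2425) = 1265850)
l = -7 (l = 2 + ((-5 + 1) - 5) = 2 + (-4 - 5) = 2 - 9 = -7)
g(86, N) - w*l = 86**2 - 1265850*(-7) = 7396 - 1*(-8860950) = 7396 + 8860950 = 8868346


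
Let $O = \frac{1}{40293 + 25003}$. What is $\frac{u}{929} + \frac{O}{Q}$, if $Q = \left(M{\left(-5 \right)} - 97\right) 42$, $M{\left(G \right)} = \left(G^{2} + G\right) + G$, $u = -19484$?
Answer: $- \frac{4381550698145}{208912984896} \approx -20.973$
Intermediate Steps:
$M{\left(G \right)} = G^{2} + 2 G$ ($M{\left(G \right)} = \left(G + G^{2}\right) + G = G^{2} + 2 G$)
$Q = -3444$ ($Q = \left(- 5 \left(2 - 5\right) - 97\right) 42 = \left(\left(-5\right) \left(-3\right) - 97\right) 42 = \left(15 - 97\right) 42 = \left(-82\right) 42 = -3444$)
$O = \frac{1}{65296} \approx 1.5315 \cdot 10^{-5}$
$\frac{u}{929} + \frac{O}{Q} = - \frac{19484}{929} + \frac{1}{65296 \left(-3444\right)} = \left(-19484\right) \frac{1}{929} + \frac{1}{65296} \left(- \frac{1}{3444}\right) = - \frac{19484}{929} - \frac{1}{224879424} = - \frac{4381550698145}{208912984896}$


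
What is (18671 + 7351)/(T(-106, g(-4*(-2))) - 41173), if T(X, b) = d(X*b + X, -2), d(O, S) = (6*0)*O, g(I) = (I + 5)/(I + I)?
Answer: -26022/41173 ≈ -0.63202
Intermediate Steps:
g(I) = (5 + I)/(2*I) (g(I) = (5 + I)/((2*I)) = (5 + I)*(1/(2*I)) = (5 + I)/(2*I))
d(O, S) = 0 (d(O, S) = 0*O = 0)
T(X, b) = 0
(18671 + 7351)/(T(-106, g(-4*(-2))) - 41173) = (18671 + 7351)/(0 - 41173) = 26022/(-41173) = 26022*(-1/41173) = -26022/41173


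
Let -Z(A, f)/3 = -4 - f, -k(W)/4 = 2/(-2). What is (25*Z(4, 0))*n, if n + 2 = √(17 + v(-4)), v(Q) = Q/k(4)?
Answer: 600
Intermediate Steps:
k(W) = 4 (k(W) = -8/(-2) = -8*(-1)/2 = -4*(-1) = 4)
v(Q) = Q/4
Z(A, f) = 12 + 3*f (Z(A, f) = -3*(-4 - f) = 12 + 3*f)
n = 2 (n = -2 + √(17 + (¼)*(-4)) = -2 + √(17 - 1) = -2 + √16 = -2 + 4 = 2)
(25*Z(4, 0))*n = (25*(12 + 3*0))*2 = (25*(12 + 0))*2 = (25*12)*2 = 300*2 = 600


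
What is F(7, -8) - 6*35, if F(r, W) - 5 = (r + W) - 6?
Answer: -212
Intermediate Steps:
F(r, W) = -1 + W + r (F(r, W) = 5 + ((r + W) - 6) = 5 + ((W + r) - 6) = 5 + (-6 + W + r) = -1 + W + r)
F(7, -8) - 6*35 = (-1 - 8 + 7) - 6*35 = -2 - 210 = -212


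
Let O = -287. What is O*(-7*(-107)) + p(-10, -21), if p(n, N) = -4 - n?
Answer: -214957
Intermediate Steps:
O*(-7*(-107)) + p(-10, -21) = -(-2009)*(-107) + (-4 - 1*(-10)) = -287*749 + (-4 + 10) = -214963 + 6 = -214957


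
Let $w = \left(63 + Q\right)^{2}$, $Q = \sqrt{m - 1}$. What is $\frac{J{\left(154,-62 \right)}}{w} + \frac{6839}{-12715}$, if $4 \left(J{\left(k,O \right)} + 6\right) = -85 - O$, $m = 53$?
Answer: $- \frac{422123041189}{780339334540} + \frac{2961 \sqrt{13}}{15342889} \approx -0.54025$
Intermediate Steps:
$Q = 2 \sqrt{13}$ ($Q = \sqrt{53 - 1} = \sqrt{52} = 2 \sqrt{13} \approx 7.2111$)
$J{\left(k,O \right)} = - \frac{109}{4} - \frac{O}{4}$ ($J{\left(k,O \right)} = -6 + \frac{-85 - O}{4} = -6 - \left(\frac{85}{4} + \frac{O}{4}\right) = - \frac{109}{4} - \frac{O}{4}$)
$w = \left(63 + 2 \sqrt{13}\right)^{2} \approx 4929.6$
$\frac{J{\left(154,-62 \right)}}{w} + \frac{6839}{-12715} = \frac{- \frac{109}{4} - - \frac{31}{2}}{4021 + 252 \sqrt{13}} + \frac{6839}{-12715} = \frac{- \frac{109}{4} + \frac{31}{2}}{4021 + 252 \sqrt{13}} + 6839 \left(- \frac{1}{12715}\right) = - \frac{47}{4 \left(4021 + 252 \sqrt{13}\right)} - \frac{6839}{12715} = - \frac{6839}{12715} - \frac{47}{4 \left(4021 + 252 \sqrt{13}\right)}$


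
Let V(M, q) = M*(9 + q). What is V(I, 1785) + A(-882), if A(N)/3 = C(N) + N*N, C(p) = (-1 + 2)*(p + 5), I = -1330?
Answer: -54879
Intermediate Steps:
C(p) = 5 + p (C(p) = 1*(5 + p) = 5 + p)
A(N) = 15 + 3*N + 3*N**2 (A(N) = 3*((5 + N) + N*N) = 3*((5 + N) + N**2) = 3*(5 + N + N**2) = 15 + 3*N + 3*N**2)
V(I, 1785) + A(-882) = -1330*(9 + 1785) + (15 + 3*(-882) + 3*(-882)**2) = -1330*1794 + (15 - 2646 + 3*777924) = -2386020 + (15 - 2646 + 2333772) = -2386020 + 2331141 = -54879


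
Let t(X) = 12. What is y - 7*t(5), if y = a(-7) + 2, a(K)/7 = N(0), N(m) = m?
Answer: -82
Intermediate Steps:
a(K) = 0 (a(K) = 7*0 = 0)
y = 2 (y = 0 + 2 = 2)
y - 7*t(5) = 2 - 7*12 = 2 - 84 = -82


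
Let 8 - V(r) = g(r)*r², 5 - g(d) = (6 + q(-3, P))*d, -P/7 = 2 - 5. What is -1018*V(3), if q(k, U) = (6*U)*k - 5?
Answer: 10399888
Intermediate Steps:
P = 21 (P = -7*(2 - 5) = -7*(-3) = 21)
q(k, U) = -5 + 6*U*k (q(k, U) = 6*U*k - 5 = -5 + 6*U*k)
g(d) = 5 + 377*d (g(d) = 5 - (6 + (-5 + 6*21*(-3)))*d = 5 - (6 + (-5 - 378))*d = 5 - (6 - 383)*d = 5 - (-377)*d = 5 + 377*d)
V(r) = 8 - r²*(5 + 377*r) (V(r) = 8 - (5 + 377*r)*r² = 8 - r²*(5 + 377*r))
-1018*V(3) = -1018*(8 - 1*3²*(5 + 377*3)) = -1018*(8 - 1*9*(5 + 1131)) = -1018*(8 - 1*9*1136) = -1018*(8 - 10224) = -1018*(-10216) = 10399888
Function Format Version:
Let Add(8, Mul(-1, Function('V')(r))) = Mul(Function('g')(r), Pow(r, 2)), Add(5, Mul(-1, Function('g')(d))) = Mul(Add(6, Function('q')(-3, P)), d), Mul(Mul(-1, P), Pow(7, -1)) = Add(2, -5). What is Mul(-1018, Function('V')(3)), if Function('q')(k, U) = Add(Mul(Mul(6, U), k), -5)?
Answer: 10399888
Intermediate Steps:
P = 21 (P = Mul(-7, Add(2, -5)) = Mul(-7, -3) = 21)
Function('q')(k, U) = Add(-5, Mul(6, U, k)) (Function('q')(k, U) = Add(Mul(6, U, k), -5) = Add(-5, Mul(6, U, k)))
Function('g')(d) = Add(5, Mul(377, d)) (Function('g')(d) = Add(5, Mul(-1, Mul(Add(6, Add(-5, Mul(6, 21, -3))), d))) = Add(5, Mul(-1, Mul(Add(6, Add(-5, -378)), d))) = Add(5, Mul(-1, Mul(Add(6, -383), d))) = Add(5, Mul(-1, Mul(-377, d))) = Add(5, Mul(377, d)))
Function('V')(r) = Add(8, Mul(-1, Pow(r, 2), Add(5, Mul(377, r)))) (Function('V')(r) = Add(8, Mul(-1, Mul(Add(5, Mul(377, r)), Pow(r, 2)))) = Add(8, Mul(-1, Mul(Pow(r, 2), Add(5, Mul(377, r))))) = Add(8, Mul(-1, Pow(r, 2), Add(5, Mul(377, r)))))
Mul(-1018, Function('V')(3)) = Mul(-1018, Add(8, Mul(-1, Pow(3, 2), Add(5, Mul(377, 3))))) = Mul(-1018, Add(8, Mul(-1, 9, Add(5, 1131)))) = Mul(-1018, Add(8, Mul(-1, 9, 1136))) = Mul(-1018, Add(8, -10224)) = Mul(-1018, -10216) = 10399888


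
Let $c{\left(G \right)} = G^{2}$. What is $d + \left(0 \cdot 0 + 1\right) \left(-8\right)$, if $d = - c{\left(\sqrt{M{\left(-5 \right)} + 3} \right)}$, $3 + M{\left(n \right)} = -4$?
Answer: $-4$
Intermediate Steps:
$M{\left(n \right)} = -7$ ($M{\left(n \right)} = -3 - 4 = -7$)
$d = 4$ ($d = - \left(\sqrt{-7 + 3}\right)^{2} = - \left(\sqrt{-4}\right)^{2} = - \left(2 i\right)^{2} = \left(-1\right) \left(-4\right) = 4$)
$d + \left(0 \cdot 0 + 1\right) \left(-8\right) = 4 + \left(0 \cdot 0 + 1\right) \left(-8\right) = 4 + \left(0 + 1\right) \left(-8\right) = 4 + 1 \left(-8\right) = 4 - 8 = -4$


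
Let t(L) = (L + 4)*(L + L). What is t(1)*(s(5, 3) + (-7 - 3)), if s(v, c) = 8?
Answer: -20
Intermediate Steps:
t(L) = 2*L*(4 + L) (t(L) = (4 + L)*(2*L) = 2*L*(4 + L))
t(1)*(s(5, 3) + (-7 - 3)) = (2*1*(4 + 1))*(8 + (-7 - 3)) = (2*1*5)*(8 - 10) = 10*(-2) = -20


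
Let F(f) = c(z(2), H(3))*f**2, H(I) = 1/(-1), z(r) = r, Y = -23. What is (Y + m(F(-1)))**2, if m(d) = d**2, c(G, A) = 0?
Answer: 529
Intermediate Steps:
H(I) = -1
F(f) = 0 (F(f) = 0*f**2 = 0)
(Y + m(F(-1)))**2 = (-23 + 0**2)**2 = (-23 + 0)**2 = (-23)**2 = 529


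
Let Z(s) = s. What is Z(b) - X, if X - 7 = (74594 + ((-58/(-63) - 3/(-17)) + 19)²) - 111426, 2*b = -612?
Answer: 41425507703/1147041 ≈ 36115.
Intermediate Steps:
b = -306 (b = (½)*(-612) = -306)
X = -41776502249/1147041 (X = 7 + ((74594 + ((-58/(-63) - 3/(-17)) + 19)²) - 111426) = 7 + ((74594 + ((-58*(-1/63) - 3*(-1/17)) + 19)²) - 111426) = 7 + ((74594 + ((58/63 + 3/17) + 19)²) - 111426) = 7 + ((74594 + (1175/1071 + 19)²) - 111426) = 7 + ((74594 + (21524/1071)²) - 111426) = 7 + ((74594 + 463282576/1147041) - 111426) = 7 + (86025658930/1147041 - 111426) = 7 - 41784531536/1147041 = -41776502249/1147041 ≈ -36421.)
Z(b) - X = -306 - 1*(-41776502249/1147041) = -306 + 41776502249/1147041 = 41425507703/1147041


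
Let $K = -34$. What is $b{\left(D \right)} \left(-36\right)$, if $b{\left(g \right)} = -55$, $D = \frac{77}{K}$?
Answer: $1980$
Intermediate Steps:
$D = - \frac{77}{34}$ ($D = \frac{77}{-34} = 77 \left(- \frac{1}{34}\right) = - \frac{77}{34} \approx -2.2647$)
$b{\left(D \right)} \left(-36\right) = \left(-55\right) \left(-36\right) = 1980$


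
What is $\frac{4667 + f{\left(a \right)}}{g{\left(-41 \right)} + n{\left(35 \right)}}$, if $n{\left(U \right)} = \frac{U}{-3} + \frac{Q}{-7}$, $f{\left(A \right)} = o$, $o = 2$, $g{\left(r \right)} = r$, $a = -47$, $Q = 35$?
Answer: $- \frac{14007}{173} \approx -80.965$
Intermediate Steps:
$f{\left(A \right)} = 2$
$n{\left(U \right)} = -5 - \frac{U}{3}$ ($n{\left(U \right)} = \frac{U}{-3} + \frac{35}{-7} = U \left(- \frac{1}{3}\right) + 35 \left(- \frac{1}{7}\right) = - \frac{U}{3} - 5 = -5 - \frac{U}{3}$)
$\frac{4667 + f{\left(a \right)}}{g{\left(-41 \right)} + n{\left(35 \right)}} = \frac{4667 + 2}{-41 - \frac{50}{3}} = \frac{4669}{-41 - \frac{50}{3}} = \frac{4669}{- \frac{173}{3}} = 4669 \left(- \frac{3}{173}\right) = - \frac{14007}{173}$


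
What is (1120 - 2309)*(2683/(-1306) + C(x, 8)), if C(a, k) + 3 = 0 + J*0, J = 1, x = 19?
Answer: 7848589/1306 ≈ 6009.6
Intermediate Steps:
C(a, k) = -3 (C(a, k) = -3 + (0 + 1*0) = -3 + (0 + 0) = -3 + 0 = -3)
(1120 - 2309)*(2683/(-1306) + C(x, 8)) = (1120 - 2309)*(2683/(-1306) - 3) = -1189*(2683*(-1/1306) - 3) = -1189*(-2683/1306 - 3) = -1189*(-6601/1306) = 7848589/1306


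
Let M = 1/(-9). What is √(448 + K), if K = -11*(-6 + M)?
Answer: √4637/3 ≈ 22.699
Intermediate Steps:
M = -⅑ ≈ -0.11111
K = 605/9 (K = -11*(-6 - ⅑) = -11*(-55/9) = 605/9 ≈ 67.222)
√(448 + K) = √(448 + 605/9) = √(4637/9) = √4637/3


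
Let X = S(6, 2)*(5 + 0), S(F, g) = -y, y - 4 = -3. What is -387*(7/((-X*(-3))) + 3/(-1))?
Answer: 6708/5 ≈ 1341.6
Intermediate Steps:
y = 1 (y = 4 - 3 = 1)
S(F, g) = -1 (S(F, g) = -1*1 = -1)
X = -5 (X = -(5 + 0) = -1*5 = -5)
-387*(7/((-X*(-3))) + 3/(-1)) = -387*(7/((-1*(-5)*(-3))) + 3/(-1)) = -387*(7/((5*(-3))) + 3*(-1)) = -387*(7/(-15) - 3) = -387*(7*(-1/15) - 3) = -387*(-7/15 - 3) = -387*(-52/15) = 6708/5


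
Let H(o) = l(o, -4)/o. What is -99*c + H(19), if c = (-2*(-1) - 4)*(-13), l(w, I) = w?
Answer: -2573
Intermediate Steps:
H(o) = 1 (H(o) = o/o = 1)
c = 26 (c = (2 - 4)*(-13) = -2*(-13) = 26)
-99*c + H(19) = -99*26 + 1 = -2574 + 1 = -2573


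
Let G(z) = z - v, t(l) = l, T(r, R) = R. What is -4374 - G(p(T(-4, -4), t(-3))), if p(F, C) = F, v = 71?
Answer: -4299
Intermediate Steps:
G(z) = -71 + z (G(z) = z - 1*71 = z - 71 = -71 + z)
-4374 - G(p(T(-4, -4), t(-3))) = -4374 - (-71 - 4) = -4374 - 1*(-75) = -4374 + 75 = -4299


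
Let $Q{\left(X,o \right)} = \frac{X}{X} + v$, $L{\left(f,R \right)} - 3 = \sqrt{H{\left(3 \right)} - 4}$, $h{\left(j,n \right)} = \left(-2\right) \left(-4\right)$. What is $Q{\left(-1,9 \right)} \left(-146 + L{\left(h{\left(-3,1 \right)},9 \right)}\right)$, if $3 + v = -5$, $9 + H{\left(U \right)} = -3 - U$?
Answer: $1001 - 7 i \sqrt{19} \approx 1001.0 - 30.512 i$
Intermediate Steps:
$H{\left(U \right)} = -12 - U$ ($H{\left(U \right)} = -9 - \left(3 + U\right) = -12 - U$)
$h{\left(j,n \right)} = 8$
$L{\left(f,R \right)} = 3 + i \sqrt{19}$ ($L{\left(f,R \right)} = 3 + \sqrt{\left(-12 - 3\right) - 4} = 3 + \sqrt{-15 - 4} = 3 + \sqrt{-19} = 3 + i \sqrt{19}$)
$v = -8$ ($v = -3 - 5 = -8$)
$Q{\left(X,o \right)} = -7$ ($Q{\left(X,o \right)} = \frac{X}{X} - 8 = 1 - 8 = -7$)
$Q{\left(-1,9 \right)} \left(-146 + L{\left(h{\left(-3,1 \right)},9 \right)}\right) = - 7 \left(-146 + \left(3 + i \sqrt{19}\right)\right) = - 7 \left(-143 + i \sqrt{19}\right) = 1001 - 7 i \sqrt{19}$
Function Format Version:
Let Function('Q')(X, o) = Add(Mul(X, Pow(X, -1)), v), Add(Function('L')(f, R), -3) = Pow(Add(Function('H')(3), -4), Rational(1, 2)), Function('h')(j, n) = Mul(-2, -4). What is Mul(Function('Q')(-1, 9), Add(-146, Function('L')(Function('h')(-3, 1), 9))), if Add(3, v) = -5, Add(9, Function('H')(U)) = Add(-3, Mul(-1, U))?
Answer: Add(1001, Mul(-7, I, Pow(19, Rational(1, 2)))) ≈ Add(1001.0, Mul(-30.512, I))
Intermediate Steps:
Function('H')(U) = Add(-12, Mul(-1, U)) (Function('H')(U) = Add(-9, Add(-3, Mul(-1, U))) = Add(-12, Mul(-1, U)))
Function('h')(j, n) = 8
Function('L')(f, R) = Add(3, Mul(I, Pow(19, Rational(1, 2)))) (Function('L')(f, R) = Add(3, Pow(Add(Add(-12, Mul(-1, 3)), -4), Rational(1, 2))) = Add(3, Pow(Add(Add(-12, -3), -4), Rational(1, 2))) = Add(3, Pow(Add(-15, -4), Rational(1, 2))) = Add(3, Pow(-19, Rational(1, 2))) = Add(3, Mul(I, Pow(19, Rational(1, 2)))))
v = -8 (v = Add(-3, -5) = -8)
Function('Q')(X, o) = -7 (Function('Q')(X, o) = Add(Mul(X, Pow(X, -1)), -8) = Add(1, -8) = -7)
Mul(Function('Q')(-1, 9), Add(-146, Function('L')(Function('h')(-3, 1), 9))) = Mul(-7, Add(-146, Add(3, Mul(I, Pow(19, Rational(1, 2)))))) = Mul(-7, Add(-143, Mul(I, Pow(19, Rational(1, 2))))) = Add(1001, Mul(-7, I, Pow(19, Rational(1, 2))))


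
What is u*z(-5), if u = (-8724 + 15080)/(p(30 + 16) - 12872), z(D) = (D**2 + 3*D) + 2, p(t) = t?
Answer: -38136/6413 ≈ -5.9467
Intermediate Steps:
z(D) = 2 + D**2 + 3*D
u = -3178/6413 (u = (-8724 + 15080)/((30 + 16) - 12872) = 6356/(46 - 12872) = 6356/(-12826) = 6356*(-1/12826) = -3178/6413 ≈ -0.49556)
u*z(-5) = -3178*(2 + (-5)**2 + 3*(-5))/6413 = -3178*(2 + 25 - 15)/6413 = -3178/6413*12 = -38136/6413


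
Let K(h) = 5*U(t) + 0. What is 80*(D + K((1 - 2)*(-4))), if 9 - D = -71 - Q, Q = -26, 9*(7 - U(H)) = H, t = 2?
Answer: 63280/9 ≈ 7031.1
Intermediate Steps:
U(H) = 7 - H/9
K(h) = 305/9 (K(h) = 5*(7 - ⅑*2) + 0 = 5*(7 - 2/9) + 0 = 5*(61/9) + 0 = 305/9 + 0 = 305/9)
D = 54 (D = 9 - (-71 - 1*(-26)) = 9 - (-71 + 26) = 9 - 1*(-45) = 9 + 45 = 54)
80*(D + K((1 - 2)*(-4))) = 80*(54 + 305/9) = 80*(791/9) = 63280/9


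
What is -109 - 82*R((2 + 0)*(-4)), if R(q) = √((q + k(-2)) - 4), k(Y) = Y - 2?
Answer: -109 - 328*I ≈ -109.0 - 328.0*I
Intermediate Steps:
k(Y) = -2 + Y
R(q) = √(-8 + q) (R(q) = √((q + (-2 - 2)) - 4) = √((q - 4) - 4) = √((-4 + q) - 4) = √(-8 + q))
-109 - 82*R((2 + 0)*(-4)) = -109 - 82*√(-8 + (2 + 0)*(-4)) = -109 - 82*√(-8 + 2*(-4)) = -109 - 82*√(-8 - 8) = -109 - 328*I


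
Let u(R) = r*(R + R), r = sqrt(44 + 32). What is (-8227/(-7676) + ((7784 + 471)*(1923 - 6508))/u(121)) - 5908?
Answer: -2386399/404 - 37849175*sqrt(19)/9196 ≈ -23847.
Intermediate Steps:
r = 2*sqrt(19) (r = sqrt(76) = 2*sqrt(19) ≈ 8.7178)
u(R) = 4*R*sqrt(19) (u(R) = (2*sqrt(19))*(R + R) = (2*sqrt(19))*(2*R) = 4*R*sqrt(19))
(-8227/(-7676) + ((7784 + 471)*(1923 - 6508))/u(121)) - 5908 = (-8227/(-7676) + ((7784 + 471)*(1923 - 6508))/((4*121*sqrt(19)))) - 5908 = (-8227*(-1/7676) + (8255*(-4585))/((484*sqrt(19)))) - 5908 = (433/404 - 37849175*sqrt(19)/9196) - 5908 = -2386399/404 - 37849175*sqrt(19)/9196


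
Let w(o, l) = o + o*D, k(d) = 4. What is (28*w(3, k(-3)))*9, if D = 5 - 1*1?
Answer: 3780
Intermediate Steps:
D = 4 (D = 5 - 1 = 4)
w(o, l) = 5*o (w(o, l) = o + o*4 = o + 4*o = 5*o)
(28*w(3, k(-3)))*9 = (28*(5*3))*9 = (28*15)*9 = 420*9 = 3780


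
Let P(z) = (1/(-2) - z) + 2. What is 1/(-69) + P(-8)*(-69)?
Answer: -90461/138 ≈ -655.51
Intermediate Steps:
P(z) = 3/2 - z (P(z) = (-1/2 - z) + 2 = 3/2 - z)
1/(-69) + P(-8)*(-69) = 1/(-69) + (3/2 - 1*(-8))*(-69) = -1/69 + (3/2 + 8)*(-69) = -1/69 + (19/2)*(-69) = -1/69 - 1311/2 = -90461/138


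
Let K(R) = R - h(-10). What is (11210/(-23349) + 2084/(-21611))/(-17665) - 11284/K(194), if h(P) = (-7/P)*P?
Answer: -33527283020790238/597216218094645 ≈ -56.139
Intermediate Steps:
h(P) = -7
K(R) = 7 + R (K(R) = R - 1*(-7) = R + 7 = 7 + R)
(11210/(-23349) + 2084/(-21611))/(-17665) - 11284/K(194) = (11210/(-23349) + 2084/(-21611))/(-17665) - 11284/(7 + 194) = (11210*(-1/23349) + 2084*(-1/21611))*(-1/17665) - 11284/201 = (-11210/23349 - 2084/21611)*(-1/17665) - 11284*1/201 = -290918626/504595239*(-1/17665) - 11284/201 = 290918626/8913674896935 - 11284/201 = -33527283020790238/597216218094645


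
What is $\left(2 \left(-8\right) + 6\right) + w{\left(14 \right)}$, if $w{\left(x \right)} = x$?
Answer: $4$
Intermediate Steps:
$\left(2 \left(-8\right) + 6\right) + w{\left(14 \right)} = \left(2 \left(-8\right) + 6\right) + 14 = \left(-16 + 6\right) + 14 = -10 + 14 = 4$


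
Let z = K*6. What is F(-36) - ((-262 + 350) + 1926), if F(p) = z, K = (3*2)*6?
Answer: -1798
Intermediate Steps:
K = 36 (K = 6*6 = 36)
z = 216 (z = 36*6 = 216)
F(p) = 216
F(-36) - ((-262 + 350) + 1926) = 216 - ((-262 + 350) + 1926) = 216 - (88 + 1926) = 216 - 1*2014 = 216 - 2014 = -1798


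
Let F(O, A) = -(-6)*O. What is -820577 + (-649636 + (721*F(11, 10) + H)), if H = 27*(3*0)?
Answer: -1422627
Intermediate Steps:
H = 0 (H = 27*0 = 0)
F(O, A) = 6*O
-820577 + (-649636 + (721*F(11, 10) + H)) = -820577 + (-649636 + (721*(6*11) + 0)) = -820577 + (-649636 + (721*66 + 0)) = -820577 + (-649636 + (47586 + 0)) = -820577 + (-649636 + 47586) = -820577 - 602050 = -1422627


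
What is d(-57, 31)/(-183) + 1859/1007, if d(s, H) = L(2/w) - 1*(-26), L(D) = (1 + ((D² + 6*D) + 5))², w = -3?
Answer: 24947827/14926761 ≈ 1.6713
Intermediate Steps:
L(D) = (6 + D² + 6*D)² (L(D) = (1 + (5 + D² + 6*D))² = (6 + D² + 6*D)²)
d(s, H) = 2590/81 (d(s, H) = (6 + (2/(-3))² + 6*(2/(-3)))² - 1*(-26) = (6 + (2*(-⅓))² + 6*(2*(-⅓)))² + 26 = (6 + (-⅔)² + 6*(-⅔))² + 26 = (6 + 4/9 - 4)² + 26 = (22/9)² + 26 = 484/81 + 26 = 2590/81)
d(-57, 31)/(-183) + 1859/1007 = (2590/81)/(-183) + 1859/1007 = (2590/81)*(-1/183) + 1859*(1/1007) = -2590/14823 + 1859/1007 = 24947827/14926761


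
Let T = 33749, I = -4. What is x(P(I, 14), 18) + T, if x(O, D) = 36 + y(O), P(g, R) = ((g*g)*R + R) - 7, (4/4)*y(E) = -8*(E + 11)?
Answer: 31849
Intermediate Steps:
y(E) = -88 - 8*E (y(E) = -8*(E + 11) = -8*(11 + E) = -88 - 8*E)
P(g, R) = -7 + R + R*g² (P(g, R) = (g²*R + R) - 7 = (R*g² + R) - 7 = (R + R*g²) - 7 = -7 + R + R*g²)
x(O, D) = -52 - 8*O (x(O, D) = 36 + (-88 - 8*O) = -52 - 8*O)
x(P(I, 14), 18) + T = (-52 - 8*(-7 + 14 + 14*(-4)²)) + 33749 = (-52 - 8*(-7 + 14 + 14*16)) + 33749 = (-52 - 8*(-7 + 14 + 224)) + 33749 = (-52 - 8*231) + 33749 = (-52 - 1848) + 33749 = -1900 + 33749 = 31849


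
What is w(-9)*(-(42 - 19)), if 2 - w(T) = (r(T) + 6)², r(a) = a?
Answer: 161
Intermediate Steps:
w(T) = 2 - (6 + T)² (w(T) = 2 - (T + 6)² = 2 - (6 + T)²)
w(-9)*(-(42 - 19)) = (2 - (6 - 9)²)*(-(42 - 19)) = (2 - 1*(-3)²)*(-1*23) = (2 - 1*9)*(-23) = (2 - 9)*(-23) = -7*(-23) = 161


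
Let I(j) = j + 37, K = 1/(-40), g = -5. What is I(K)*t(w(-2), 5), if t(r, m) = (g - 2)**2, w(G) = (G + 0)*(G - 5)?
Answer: 72471/40 ≈ 1811.8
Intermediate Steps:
w(G) = G*(-5 + G)
K = -1/40 ≈ -0.025000
t(r, m) = 49 (t(r, m) = (-5 - 2)**2 = (-7)**2 = 49)
I(j) = 37 + j
I(K)*t(w(-2), 5) = (37 - 1/40)*49 = (1479/40)*49 = 72471/40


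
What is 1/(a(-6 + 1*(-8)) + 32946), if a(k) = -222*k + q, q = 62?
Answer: 1/36116 ≈ 2.7689e-5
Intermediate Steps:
a(k) = 62 - 222*k (a(k) = -222*k + 62 = 62 - 222*k)
1/(a(-6 + 1*(-8)) + 32946) = 1/((62 - 222*(-6 + 1*(-8))) + 32946) = 1/((62 - 222*(-6 - 8)) + 32946) = 1/((62 - 222*(-14)) + 32946) = 1/((62 + 3108) + 32946) = 1/(3170 + 32946) = 1/36116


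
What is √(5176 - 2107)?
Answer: 3*√341 ≈ 55.399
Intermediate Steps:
√(5176 - 2107) = √3069 = 3*√341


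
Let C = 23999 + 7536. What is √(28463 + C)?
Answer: √59998 ≈ 244.94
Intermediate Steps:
C = 31535
√(28463 + C) = √(28463 + 31535) = √59998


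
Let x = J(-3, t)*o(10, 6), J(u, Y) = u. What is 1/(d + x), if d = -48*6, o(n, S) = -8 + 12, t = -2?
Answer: -1/300 ≈ -0.0033333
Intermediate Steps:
o(n, S) = 4
d = -288
x = -12 (x = -3*4 = -12)
1/(d + x) = 1/(-288 - 12) = 1/(-300) = -1/300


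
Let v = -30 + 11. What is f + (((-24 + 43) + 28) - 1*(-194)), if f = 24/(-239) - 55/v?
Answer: 1107070/4541 ≈ 243.79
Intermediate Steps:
v = -19
f = 12689/4541 (f = 24/(-239) - 55/(-19) = 24*(-1/239) - 55*(-1/19) = -24/239 + 55/19 = 12689/4541 ≈ 2.7943)
f + (((-24 + 43) + 28) - 1*(-194)) = 12689/4541 + (((-24 + 43) + 28) - 1*(-194)) = 12689/4541 + ((19 + 28) + 194) = 12689/4541 + (47 + 194) = 12689/4541 + 241 = 1107070/4541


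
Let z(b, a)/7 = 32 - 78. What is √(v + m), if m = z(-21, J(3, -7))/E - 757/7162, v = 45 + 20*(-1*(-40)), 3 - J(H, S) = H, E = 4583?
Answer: 5*√36407814061313930/32823446 ≈ 29.066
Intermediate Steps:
J(H, S) = 3 - H
z(b, a) = -322 (z(b, a) = 7*(32 - 78) = 7*(-46) = -322)
v = 845 (v = 45 + 20*40 = 45 + 800 = 845)
m = -5775495/32823446 (m = -322/4583 - 757/7162 = -5775495/32823446 ≈ -0.17596)
√(v + m) = √(845 - 5775495/32823446) = √(27730036375/32823446) = 5*√36407814061313930/32823446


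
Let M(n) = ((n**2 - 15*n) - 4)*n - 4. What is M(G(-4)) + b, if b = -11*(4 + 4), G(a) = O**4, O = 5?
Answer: 238278658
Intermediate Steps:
G(a) = 625 (G(a) = 5**4 = 625)
b = -88 (b = -11*8 = -88)
M(n) = -4 + n*(-4 + n**2 - 15*n) (M(n) = (-4 + n**2 - 15*n)*n - 4 = n*(-4 + n**2 - 15*n) - 4 = -4 + n*(-4 + n**2 - 15*n))
M(G(-4)) + b = (-4 + 625**3 - 15*625**2 - 4*625) - 88 = (-4 + 244140625 - 15*390625 - 2500) - 88 = (-4 + 244140625 - 5859375 - 2500) - 88 = 238278746 - 88 = 238278658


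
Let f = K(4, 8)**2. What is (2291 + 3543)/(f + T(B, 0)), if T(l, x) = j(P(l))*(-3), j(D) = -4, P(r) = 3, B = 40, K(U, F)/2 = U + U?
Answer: 2917/134 ≈ 21.769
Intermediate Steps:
K(U, F) = 4*U (K(U, F) = 2*(U + U) = 2*(2*U) = 4*U)
T(l, x) = 12 (T(l, x) = -4*(-3) = 12)
f = 256 (f = (4*4)**2 = 16**2 = 256)
(2291 + 3543)/(f + T(B, 0)) = (2291 + 3543)/(256 + 12) = 5834/268 = 5834*(1/268) = 2917/134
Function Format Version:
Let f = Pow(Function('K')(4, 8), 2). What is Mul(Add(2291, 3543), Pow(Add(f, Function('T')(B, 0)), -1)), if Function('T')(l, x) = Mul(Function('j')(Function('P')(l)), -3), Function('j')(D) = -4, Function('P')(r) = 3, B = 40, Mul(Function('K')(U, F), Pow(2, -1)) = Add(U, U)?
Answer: Rational(2917, 134) ≈ 21.769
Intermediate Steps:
Function('K')(U, F) = Mul(4, U) (Function('K')(U, F) = Mul(2, Add(U, U)) = Mul(2, Mul(2, U)) = Mul(4, U))
Function('T')(l, x) = 12 (Function('T')(l, x) = Mul(-4, -3) = 12)
f = 256 (f = Pow(Mul(4, 4), 2) = Pow(16, 2) = 256)
Mul(Add(2291, 3543), Pow(Add(f, Function('T')(B, 0)), -1)) = Mul(Add(2291, 3543), Pow(Add(256, 12), -1)) = Mul(5834, Pow(268, -1)) = Mul(5834, Rational(1, 268)) = Rational(2917, 134)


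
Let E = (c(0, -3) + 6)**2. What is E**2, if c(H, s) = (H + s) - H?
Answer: 81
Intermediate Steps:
c(H, s) = s
E = 9 (E = (-3 + 6)**2 = 3**2 = 9)
E**2 = 9**2 = 81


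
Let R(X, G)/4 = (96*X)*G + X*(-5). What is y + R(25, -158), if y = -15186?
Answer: -1532486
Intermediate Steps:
R(X, G) = -20*X + 384*G*X (R(X, G) = 4*((96*X)*G + X*(-5)) = 4*(96*G*X - 5*X) = 4*(-5*X + 96*G*X) = -20*X + 384*G*X)
y + R(25, -158) = -15186 + 4*25*(-5 + 96*(-158)) = -15186 + 4*25*(-5 - 15168) = -15186 + 4*25*(-15173) = -15186 - 1517300 = -1532486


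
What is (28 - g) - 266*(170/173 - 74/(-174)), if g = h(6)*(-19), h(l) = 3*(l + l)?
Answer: 5079506/15051 ≈ 337.49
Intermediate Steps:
h(l) = 6*l (h(l) = 3*(2*l) = 6*l)
g = -684 (g = (6*6)*(-19) = 36*(-19) = -684)
(28 - g) - 266*(170/173 - 74/(-174)) = (28 - 1*(-684)) - 266*(170/173 - 74/(-174)) = (28 + 684) - 266*(170*(1/173) - 74*(-1/174)) = 712 - 266*(170/173 + 37/87) = 712 - 266*21191/15051 = 712 - 5636806/15051 = 5079506/15051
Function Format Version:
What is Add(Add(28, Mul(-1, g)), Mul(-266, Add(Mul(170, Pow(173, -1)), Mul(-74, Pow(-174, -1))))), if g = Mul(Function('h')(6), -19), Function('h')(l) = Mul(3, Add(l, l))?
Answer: Rational(5079506, 15051) ≈ 337.49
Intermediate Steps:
Function('h')(l) = Mul(6, l) (Function('h')(l) = Mul(3, Mul(2, l)) = Mul(6, l))
g = -684 (g = Mul(Mul(6, 6), -19) = Mul(36, -19) = -684)
Add(Add(28, Mul(-1, g)), Mul(-266, Add(Mul(170, Pow(173, -1)), Mul(-74, Pow(-174, -1))))) = Add(Add(28, Mul(-1, -684)), Mul(-266, Add(Mul(170, Pow(173, -1)), Mul(-74, Pow(-174, -1))))) = Add(Add(28, 684), Mul(-266, Add(Mul(170, Rational(1, 173)), Mul(-74, Rational(-1, 174))))) = Add(712, Mul(-266, Add(Rational(170, 173), Rational(37, 87)))) = Add(712, Mul(-266, Rational(21191, 15051))) = Add(712, Rational(-5636806, 15051)) = Rational(5079506, 15051)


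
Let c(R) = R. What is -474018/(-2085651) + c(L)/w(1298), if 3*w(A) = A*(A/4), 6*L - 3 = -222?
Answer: 132952317889/585652191234 ≈ 0.22702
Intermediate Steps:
L = -73/2 (L = ½ + (⅙)*(-222) = ½ - 37 = -73/2 ≈ -36.500)
w(A) = A²/12 (w(A) = (A*(A/4))/3 = (A²/4)/3 = A²/12)
-474018/(-2085651) + c(L)/w(1298) = -474018/(-2085651) - 73/(2*((1/12)*1298²)) = -474018*(-1/2085651) - 73/(2*((1/12)*1684804)) = 158006/695217 - 73/(2*421201/3) = 158006/695217 - 73/2*3/421201 = 158006/695217 - 219/842402 = 132952317889/585652191234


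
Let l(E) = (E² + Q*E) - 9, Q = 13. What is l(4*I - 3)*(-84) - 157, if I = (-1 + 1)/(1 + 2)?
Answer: 3119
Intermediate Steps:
I = 0 (I = 0/3 = 0*(⅓) = 0)
l(E) = -9 + E² + 13*E (l(E) = (E² + 13*E) - 9 = -9 + E² + 13*E)
l(4*I - 3)*(-84) - 157 = (-9 + (4*0 - 3)² + 13*(4*0 - 3))*(-84) - 157 = (-9 + (0 - 3)² + 13*(0 - 3))*(-84) - 157 = (-9 + (-3)² + 13*(-3))*(-84) - 157 = (-9 + 9 - 39)*(-84) - 157 = -39*(-84) - 157 = 3276 - 157 = 3119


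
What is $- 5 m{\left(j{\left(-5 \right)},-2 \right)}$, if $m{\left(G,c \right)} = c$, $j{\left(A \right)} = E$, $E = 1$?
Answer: $10$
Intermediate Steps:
$j{\left(A \right)} = 1$
$- 5 m{\left(j{\left(-5 \right)},-2 \right)} = \left(-5\right) \left(-2\right) = 10$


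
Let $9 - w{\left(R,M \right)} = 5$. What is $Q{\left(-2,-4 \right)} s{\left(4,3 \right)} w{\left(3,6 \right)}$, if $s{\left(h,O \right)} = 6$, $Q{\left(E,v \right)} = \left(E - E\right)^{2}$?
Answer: $0$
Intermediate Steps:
$w{\left(R,M \right)} = 4$ ($w{\left(R,M \right)} = 9 - 5 = 4$)
$Q{\left(E,v \right)} = 0$ ($Q{\left(E,v \right)} = 0^{2} = 0$)
$Q{\left(-2,-4 \right)} s{\left(4,3 \right)} w{\left(3,6 \right)} = 0 \cdot 6 \cdot 4 = 0 \cdot 4 = 0$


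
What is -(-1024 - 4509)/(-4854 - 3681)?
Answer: -5533/8535 ≈ -0.64827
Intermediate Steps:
-(-1024 - 4509)/(-4854 - 3681) = -(-5533)/(-8535) = -(-5533)*(-1)/8535 = -1*5533/8535 = -5533/8535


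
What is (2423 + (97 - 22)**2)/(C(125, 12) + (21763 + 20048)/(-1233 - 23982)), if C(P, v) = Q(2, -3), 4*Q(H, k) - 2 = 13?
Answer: 270573760/70327 ≈ 3847.4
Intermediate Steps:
Q(H, k) = 15/4 (Q(H, k) = 1/2 + (1/4)*13 = 1/2 + 13/4 = 15/4)
C(P, v) = 15/4
(2423 + (97 - 22)**2)/(C(125, 12) + (21763 + 20048)/(-1233 - 23982)) = (2423 + (97 - 22)**2)/(15/4 + (21763 + 20048)/(-1233 - 23982)) = (2423 + 75**2)/(15/4 + 41811/(-25215)) = (2423 + 5625)/(15/4 + 41811*(-1/25215)) = 8048/(15/4 - 13937/8405) = 8048/(70327/33620) = 8048*(33620/70327) = 270573760/70327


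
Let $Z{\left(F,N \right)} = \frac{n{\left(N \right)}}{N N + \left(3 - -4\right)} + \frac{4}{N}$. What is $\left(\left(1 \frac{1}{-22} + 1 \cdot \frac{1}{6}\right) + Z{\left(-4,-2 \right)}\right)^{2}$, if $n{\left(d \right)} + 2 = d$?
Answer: $\frac{5476}{1089} \approx 5.0285$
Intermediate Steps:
$n{\left(d \right)} = -2 + d$
$Z{\left(F,N \right)} = \frac{4}{N} + \frac{-2 + N}{7 + N^{2}}$ ($Z{\left(F,N \right)} = \frac{-2 + N}{N N + \left(3 - -4\right)} + \frac{4}{N} = \frac{-2 + N}{N^{2} + \left(3 + 4\right)} + \frac{4}{N} = \frac{-2 + N}{N^{2} + 7} + \frac{4}{N} = \frac{-2 + N}{7 + N^{2}} + \frac{4}{N} = \frac{4}{N} + \frac{-2 + N}{7 + N^{2}}$)
$\left(\left(1 \frac{1}{-22} + 1 \cdot \frac{1}{6}\right) + Z{\left(-4,-2 \right)}\right)^{2} = \left(\left(1 \frac{1}{-22} + 1 \cdot \frac{1}{6}\right) + \frac{28 - -4 + 5 \left(-2\right)^{2}}{\left(-2\right) \left(7 + \left(-2\right)^{2}\right)}\right)^{2} = \left(\left(1 \left(- \frac{1}{22}\right) + 1 \cdot \frac{1}{6}\right) - \frac{28 + 4 + 5 \cdot 4}{2 \left(7 + 4\right)}\right)^{2} = \left(\left(- \frac{1}{22} + \frac{1}{6}\right) - \frac{28 + 4 + 20}{2 \cdot 11}\right)^{2} = \left(\frac{4}{33} - \frac{1}{22} \cdot 52\right)^{2} = \left(\frac{4}{33} - \frac{26}{11}\right)^{2} = \left(- \frac{74}{33}\right)^{2} = \frac{5476}{1089}$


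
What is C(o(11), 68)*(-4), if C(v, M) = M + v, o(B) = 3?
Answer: -284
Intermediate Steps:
C(o(11), 68)*(-4) = (68 + 3)*(-4) = 71*(-4) = -284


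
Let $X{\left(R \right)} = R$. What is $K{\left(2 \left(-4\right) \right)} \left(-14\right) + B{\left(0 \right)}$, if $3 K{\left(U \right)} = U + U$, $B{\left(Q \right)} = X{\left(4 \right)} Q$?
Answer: $\frac{224}{3} \approx 74.667$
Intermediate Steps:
$B{\left(Q \right)} = 4 Q$
$K{\left(U \right)} = \frac{2 U}{3}$ ($K{\left(U \right)} = \frac{U + U}{3} = \frac{2 U}{3}$)
$K{\left(2 \left(-4\right) \right)} \left(-14\right) + B{\left(0 \right)} = \frac{2 \cdot 2 \left(-4\right)}{3} \left(-14\right) + 4 \cdot 0 = \frac{2}{3} \left(-8\right) \left(-14\right) + 0 = \left(- \frac{16}{3}\right) \left(-14\right) + 0 = \frac{224}{3} + 0 = \frac{224}{3}$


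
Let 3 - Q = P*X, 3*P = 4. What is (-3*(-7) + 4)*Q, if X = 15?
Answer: -425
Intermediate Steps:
P = 4/3 (P = (⅓)*4 = 4/3 ≈ 1.3333)
Q = -17 (Q = 3 - 4*15/3 = 3 - 1*20 = 3 - 20 = -17)
(-3*(-7) + 4)*Q = (-3*(-7) + 4)*(-17) = (21 + 4)*(-17) = 25*(-17) = -425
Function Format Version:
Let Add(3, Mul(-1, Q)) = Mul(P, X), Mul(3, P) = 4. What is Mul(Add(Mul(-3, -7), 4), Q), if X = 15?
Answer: -425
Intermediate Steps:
P = Rational(4, 3) (P = Mul(Rational(1, 3), 4) = Rational(4, 3) ≈ 1.3333)
Q = -17 (Q = Add(3, Mul(-1, Mul(Rational(4, 3), 15))) = Add(3, Mul(-1, 20)) = Add(3, -20) = -17)
Mul(Add(Mul(-3, -7), 4), Q) = Mul(Add(Mul(-3, -7), 4), -17) = Mul(Add(21, 4), -17) = Mul(25, -17) = -425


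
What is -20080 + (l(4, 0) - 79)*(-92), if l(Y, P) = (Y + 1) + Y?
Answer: -13640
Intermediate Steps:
l(Y, P) = 1 + 2*Y (l(Y, P) = (1 + Y) + Y = 1 + 2*Y)
-20080 + (l(4, 0) - 79)*(-92) = -20080 + ((1 + 2*4) - 79)*(-92) = -20080 + ((1 + 8) - 79)*(-92) = -20080 + (9 - 79)*(-92) = -20080 - 70*(-92) = -20080 + 6440 = -13640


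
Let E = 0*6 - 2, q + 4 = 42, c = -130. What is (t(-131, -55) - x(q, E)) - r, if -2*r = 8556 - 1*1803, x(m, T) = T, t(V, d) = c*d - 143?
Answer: 20771/2 ≈ 10386.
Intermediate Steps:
q = 38 (q = -4 + 42 = 38)
t(V, d) = -143 - 130*d (t(V, d) = -130*d - 143 = -143 - 130*d)
E = -2 (E = 0 - 2 = -2)
r = -6753/2 (r = -(8556 - 1*1803)/2 = -(8556 - 1803)/2 = -1/2*6753 = -6753/2 ≈ -3376.5)
(t(-131, -55) - x(q, E)) - r = ((-143 - 130*(-55)) - 1*(-2)) - 1*(-6753/2) = ((-143 + 7150) + 2) + 6753/2 = (7007 + 2) + 6753/2 = 7009 + 6753/2 = 20771/2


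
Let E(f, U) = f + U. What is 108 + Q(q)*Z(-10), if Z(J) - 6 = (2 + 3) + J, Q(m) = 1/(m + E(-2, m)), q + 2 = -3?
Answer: 1295/12 ≈ 107.92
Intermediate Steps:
E(f, U) = U + f
q = -5 (q = -2 - 3 = -5)
Q(m) = 1/(-2 + 2*m) (Q(m) = 1/(m + (m - 2)) = 1/(m + (-2 + m)) = 1/(-2 + 2*m))
Z(J) = 11 + J (Z(J) = 6 + ((2 + 3) + J) = 6 + (5 + J) = 11 + J)
108 + Q(q)*Z(-10) = 108 + (1/(2*(-1 - 5)))*(11 - 10) = 108 + ((½)/(-6))*1 = 108 + ((½)*(-⅙))*1 = 108 - 1/12*1 = 108 - 1/12 = 1295/12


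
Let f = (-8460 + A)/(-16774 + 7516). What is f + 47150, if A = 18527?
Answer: 436504633/9258 ≈ 47149.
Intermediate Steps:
f = -10067/9258 (f = (-8460 + 18527)/(-16774 + 7516) = 10067/(-9258) = 10067*(-1/9258) = -10067/9258 ≈ -1.0874)
f + 47150 = -10067/9258 + 47150 = 436504633/9258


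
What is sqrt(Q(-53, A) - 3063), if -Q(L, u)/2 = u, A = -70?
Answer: I*sqrt(2923) ≈ 54.065*I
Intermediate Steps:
Q(L, u) = -2*u
sqrt(Q(-53, A) - 3063) = sqrt(-2*(-70) - 3063) = sqrt(140 - 3063) = sqrt(-2923) = I*sqrt(2923)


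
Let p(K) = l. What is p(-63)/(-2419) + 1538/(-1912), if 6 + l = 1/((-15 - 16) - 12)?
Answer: -79741469/99440252 ≈ -0.80190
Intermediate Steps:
l = -259/43 (l = -6 + 1/((-15 - 16) - 12) = -6 + 1/(-31 - 12) = -6 + 1/(-43) = -6 - 1/43 = -259/43 ≈ -6.0233)
p(K) = -259/43
p(-63)/(-2419) + 1538/(-1912) = -259/43/(-2419) + 1538/(-1912) = -259/43*(-1/2419) + 1538*(-1/1912) = 259/104017 - 769/956 = -79741469/99440252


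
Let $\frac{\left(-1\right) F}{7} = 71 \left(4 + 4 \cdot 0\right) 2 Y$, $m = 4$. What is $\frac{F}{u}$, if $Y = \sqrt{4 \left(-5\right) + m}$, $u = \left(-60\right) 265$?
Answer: $\frac{3976 i}{3975} \approx 1.0003 i$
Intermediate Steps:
$u = -15900$
$Y = 4 i$ ($Y = \sqrt{4 \left(-5\right) + 4} = \sqrt{-20 + 4} = \sqrt{-16} = 4 i \approx 4.0 i$)
$F = - 15904 i$ ($F = - 7 \cdot 71 \left(4 + 4 \cdot 0\right) 2 \cdot 4 i = - 7 \cdot 71 \left(4 + 0\right) 2 \cdot 4 i = - 7 \cdot 71 \cdot 4 \cdot 2 \cdot 4 i = - 7 \cdot 71 \cdot 8 \cdot 4 i = - 7 \cdot 71 \cdot 32 i = - 7 \cdot 2272 i = - 15904 i \approx - 15904.0 i$)
$\frac{F}{u} = \frac{\left(-15904\right) i}{-15900} = - 15904 i \left(- \frac{1}{15900}\right) = \frac{3976 i}{3975}$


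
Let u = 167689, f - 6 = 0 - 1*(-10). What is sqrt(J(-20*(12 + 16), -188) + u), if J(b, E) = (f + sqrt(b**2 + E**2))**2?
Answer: sqrt(516889 + 128*sqrt(21809)) ≈ 731.98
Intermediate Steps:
f = 16 (f = 6 + (0 - 1*(-10)) = 6 + (0 + 10) = 6 + 10 = 16)
J(b, E) = (16 + sqrt(E**2 + b**2))**2 (J(b, E) = (16 + sqrt(b**2 + E**2))**2 = (16 + sqrt(E**2 + b**2))**2)
sqrt(J(-20*(12 + 16), -188) + u) = sqrt((16 + sqrt((-188)**2 + (-20*(12 + 16))**2))**2 + 167689) = sqrt((16 + sqrt(35344 + (-20*28)**2))**2 + 167689) = sqrt((16 + sqrt(35344 + (-560)**2))**2 + 167689) = sqrt((16 + sqrt(35344 + 313600))**2 + 167689) = sqrt((16 + sqrt(348944))**2 + 167689) = sqrt((16 + 4*sqrt(21809))**2 + 167689) = sqrt(167689 + (16 + 4*sqrt(21809))**2)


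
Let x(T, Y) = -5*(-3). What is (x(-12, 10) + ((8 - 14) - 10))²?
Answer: 1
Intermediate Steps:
x(T, Y) = 15
(x(-12, 10) + ((8 - 14) - 10))² = (15 + ((8 - 14) - 10))² = (15 + (-6 - 10))² = (15 - 16)² = (-1)² = 1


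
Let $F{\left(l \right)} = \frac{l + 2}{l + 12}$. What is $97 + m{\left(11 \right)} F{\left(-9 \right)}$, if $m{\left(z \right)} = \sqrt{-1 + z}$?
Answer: $97 - \frac{7 \sqrt{10}}{3} \approx 89.621$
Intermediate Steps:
$F{\left(l \right)} = \frac{2 + l}{12 + l}$
$97 + m{\left(11 \right)} F{\left(-9 \right)} = 97 + \sqrt{-1 + 11} \frac{2 - 9}{12 - 9} = 97 + \sqrt{10} \cdot \frac{1}{3} \left(-7\right) = 97 + \sqrt{10} \left(- \frac{7}{3}\right) = 97 - \frac{7 \sqrt{10}}{3}$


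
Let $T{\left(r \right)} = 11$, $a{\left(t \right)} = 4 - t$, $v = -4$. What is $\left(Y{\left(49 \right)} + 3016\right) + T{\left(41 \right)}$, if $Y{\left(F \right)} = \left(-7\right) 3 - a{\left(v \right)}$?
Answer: $2998$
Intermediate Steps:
$Y{\left(F \right)} = -29$ ($Y{\left(F \right)} = \left(-7\right) 3 - \left(4 - -4\right) = -21 - \left(4 + 4\right) = -21 - 8 = -29$)
$\left(Y{\left(49 \right)} + 3016\right) + T{\left(41 \right)} = \left(-29 + 3016\right) + 11 = 2987 + 11 = 2998$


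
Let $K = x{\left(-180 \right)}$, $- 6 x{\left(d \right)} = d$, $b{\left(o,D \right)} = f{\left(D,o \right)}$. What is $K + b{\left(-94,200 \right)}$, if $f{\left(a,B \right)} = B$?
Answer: $-64$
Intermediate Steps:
$b{\left(o,D \right)} = o$
$x{\left(d \right)} = - \frac{d}{6}$
$K = 30$ ($K = \left(- \frac{1}{6}\right) \left(-180\right) = 30$)
$K + b{\left(-94,200 \right)} = 30 - 94 = -64$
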